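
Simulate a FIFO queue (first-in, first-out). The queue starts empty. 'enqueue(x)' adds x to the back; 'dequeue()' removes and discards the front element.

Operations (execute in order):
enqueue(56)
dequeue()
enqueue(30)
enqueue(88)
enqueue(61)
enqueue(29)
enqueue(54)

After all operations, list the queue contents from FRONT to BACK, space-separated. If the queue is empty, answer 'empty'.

Answer: 30 88 61 29 54

Derivation:
enqueue(56): [56]
dequeue(): []
enqueue(30): [30]
enqueue(88): [30, 88]
enqueue(61): [30, 88, 61]
enqueue(29): [30, 88, 61, 29]
enqueue(54): [30, 88, 61, 29, 54]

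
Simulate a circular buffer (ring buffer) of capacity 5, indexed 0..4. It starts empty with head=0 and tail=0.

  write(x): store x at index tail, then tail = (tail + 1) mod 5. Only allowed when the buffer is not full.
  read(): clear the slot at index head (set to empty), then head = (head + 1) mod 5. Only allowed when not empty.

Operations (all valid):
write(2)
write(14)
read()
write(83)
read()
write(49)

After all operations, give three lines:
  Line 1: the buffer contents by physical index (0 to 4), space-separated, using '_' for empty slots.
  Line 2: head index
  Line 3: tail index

write(2): buf=[2 _ _ _ _], head=0, tail=1, size=1
write(14): buf=[2 14 _ _ _], head=0, tail=2, size=2
read(): buf=[_ 14 _ _ _], head=1, tail=2, size=1
write(83): buf=[_ 14 83 _ _], head=1, tail=3, size=2
read(): buf=[_ _ 83 _ _], head=2, tail=3, size=1
write(49): buf=[_ _ 83 49 _], head=2, tail=4, size=2

Answer: _ _ 83 49 _
2
4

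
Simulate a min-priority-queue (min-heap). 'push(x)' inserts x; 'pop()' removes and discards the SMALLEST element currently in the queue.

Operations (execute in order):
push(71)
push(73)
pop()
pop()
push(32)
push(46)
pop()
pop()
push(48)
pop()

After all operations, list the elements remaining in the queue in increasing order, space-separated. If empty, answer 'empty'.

push(71): heap contents = [71]
push(73): heap contents = [71, 73]
pop() → 71: heap contents = [73]
pop() → 73: heap contents = []
push(32): heap contents = [32]
push(46): heap contents = [32, 46]
pop() → 32: heap contents = [46]
pop() → 46: heap contents = []
push(48): heap contents = [48]
pop() → 48: heap contents = []

Answer: empty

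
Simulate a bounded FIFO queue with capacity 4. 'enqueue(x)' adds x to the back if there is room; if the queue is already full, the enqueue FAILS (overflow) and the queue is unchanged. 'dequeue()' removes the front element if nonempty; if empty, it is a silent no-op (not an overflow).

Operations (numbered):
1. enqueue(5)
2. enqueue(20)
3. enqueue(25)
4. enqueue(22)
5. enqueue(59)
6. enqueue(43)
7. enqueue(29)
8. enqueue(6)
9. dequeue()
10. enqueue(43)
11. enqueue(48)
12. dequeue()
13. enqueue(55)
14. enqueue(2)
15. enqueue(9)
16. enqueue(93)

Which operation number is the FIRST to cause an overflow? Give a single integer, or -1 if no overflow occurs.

Answer: 5

Derivation:
1. enqueue(5): size=1
2. enqueue(20): size=2
3. enqueue(25): size=3
4. enqueue(22): size=4
5. enqueue(59): size=4=cap → OVERFLOW (fail)
6. enqueue(43): size=4=cap → OVERFLOW (fail)
7. enqueue(29): size=4=cap → OVERFLOW (fail)
8. enqueue(6): size=4=cap → OVERFLOW (fail)
9. dequeue(): size=3
10. enqueue(43): size=4
11. enqueue(48): size=4=cap → OVERFLOW (fail)
12. dequeue(): size=3
13. enqueue(55): size=4
14. enqueue(2): size=4=cap → OVERFLOW (fail)
15. enqueue(9): size=4=cap → OVERFLOW (fail)
16. enqueue(93): size=4=cap → OVERFLOW (fail)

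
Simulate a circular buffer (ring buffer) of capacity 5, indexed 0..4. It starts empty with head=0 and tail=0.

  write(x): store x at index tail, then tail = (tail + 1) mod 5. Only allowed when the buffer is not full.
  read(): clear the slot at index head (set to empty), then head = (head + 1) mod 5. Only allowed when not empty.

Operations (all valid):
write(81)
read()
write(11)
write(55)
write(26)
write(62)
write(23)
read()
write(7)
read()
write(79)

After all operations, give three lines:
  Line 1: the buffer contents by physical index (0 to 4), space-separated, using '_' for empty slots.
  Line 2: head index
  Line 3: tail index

write(81): buf=[81 _ _ _ _], head=0, tail=1, size=1
read(): buf=[_ _ _ _ _], head=1, tail=1, size=0
write(11): buf=[_ 11 _ _ _], head=1, tail=2, size=1
write(55): buf=[_ 11 55 _ _], head=1, tail=3, size=2
write(26): buf=[_ 11 55 26 _], head=1, tail=4, size=3
write(62): buf=[_ 11 55 26 62], head=1, tail=0, size=4
write(23): buf=[23 11 55 26 62], head=1, tail=1, size=5
read(): buf=[23 _ 55 26 62], head=2, tail=1, size=4
write(7): buf=[23 7 55 26 62], head=2, tail=2, size=5
read(): buf=[23 7 _ 26 62], head=3, tail=2, size=4
write(79): buf=[23 7 79 26 62], head=3, tail=3, size=5

Answer: 23 7 79 26 62
3
3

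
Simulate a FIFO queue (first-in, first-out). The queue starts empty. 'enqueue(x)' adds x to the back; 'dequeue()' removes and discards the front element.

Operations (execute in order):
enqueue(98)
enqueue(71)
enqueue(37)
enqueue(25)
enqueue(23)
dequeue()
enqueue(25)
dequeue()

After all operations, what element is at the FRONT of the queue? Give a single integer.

Answer: 37

Derivation:
enqueue(98): queue = [98]
enqueue(71): queue = [98, 71]
enqueue(37): queue = [98, 71, 37]
enqueue(25): queue = [98, 71, 37, 25]
enqueue(23): queue = [98, 71, 37, 25, 23]
dequeue(): queue = [71, 37, 25, 23]
enqueue(25): queue = [71, 37, 25, 23, 25]
dequeue(): queue = [37, 25, 23, 25]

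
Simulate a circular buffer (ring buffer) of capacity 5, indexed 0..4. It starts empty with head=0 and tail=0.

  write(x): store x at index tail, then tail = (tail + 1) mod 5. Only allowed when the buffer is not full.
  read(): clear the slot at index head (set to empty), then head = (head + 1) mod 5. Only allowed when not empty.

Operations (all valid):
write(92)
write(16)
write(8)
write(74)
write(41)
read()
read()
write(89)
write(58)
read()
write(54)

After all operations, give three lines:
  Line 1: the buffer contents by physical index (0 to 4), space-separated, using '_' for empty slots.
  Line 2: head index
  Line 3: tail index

Answer: 89 58 54 74 41
3
3

Derivation:
write(92): buf=[92 _ _ _ _], head=0, tail=1, size=1
write(16): buf=[92 16 _ _ _], head=0, tail=2, size=2
write(8): buf=[92 16 8 _ _], head=0, tail=3, size=3
write(74): buf=[92 16 8 74 _], head=0, tail=4, size=4
write(41): buf=[92 16 8 74 41], head=0, tail=0, size=5
read(): buf=[_ 16 8 74 41], head=1, tail=0, size=4
read(): buf=[_ _ 8 74 41], head=2, tail=0, size=3
write(89): buf=[89 _ 8 74 41], head=2, tail=1, size=4
write(58): buf=[89 58 8 74 41], head=2, tail=2, size=5
read(): buf=[89 58 _ 74 41], head=3, tail=2, size=4
write(54): buf=[89 58 54 74 41], head=3, tail=3, size=5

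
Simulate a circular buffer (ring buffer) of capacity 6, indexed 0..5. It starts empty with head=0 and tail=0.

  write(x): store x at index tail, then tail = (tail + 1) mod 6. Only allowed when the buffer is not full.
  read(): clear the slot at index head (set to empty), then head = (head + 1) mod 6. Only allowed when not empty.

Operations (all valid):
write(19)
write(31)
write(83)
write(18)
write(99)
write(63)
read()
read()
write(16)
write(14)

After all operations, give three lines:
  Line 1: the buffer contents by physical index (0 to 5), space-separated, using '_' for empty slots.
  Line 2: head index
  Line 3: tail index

write(19): buf=[19 _ _ _ _ _], head=0, tail=1, size=1
write(31): buf=[19 31 _ _ _ _], head=0, tail=2, size=2
write(83): buf=[19 31 83 _ _ _], head=0, tail=3, size=3
write(18): buf=[19 31 83 18 _ _], head=0, tail=4, size=4
write(99): buf=[19 31 83 18 99 _], head=0, tail=5, size=5
write(63): buf=[19 31 83 18 99 63], head=0, tail=0, size=6
read(): buf=[_ 31 83 18 99 63], head=1, tail=0, size=5
read(): buf=[_ _ 83 18 99 63], head=2, tail=0, size=4
write(16): buf=[16 _ 83 18 99 63], head=2, tail=1, size=5
write(14): buf=[16 14 83 18 99 63], head=2, tail=2, size=6

Answer: 16 14 83 18 99 63
2
2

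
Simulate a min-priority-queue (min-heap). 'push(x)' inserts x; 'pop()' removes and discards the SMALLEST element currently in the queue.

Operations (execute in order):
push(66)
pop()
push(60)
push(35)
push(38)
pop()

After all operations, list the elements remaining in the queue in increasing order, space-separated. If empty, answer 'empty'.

push(66): heap contents = [66]
pop() → 66: heap contents = []
push(60): heap contents = [60]
push(35): heap contents = [35, 60]
push(38): heap contents = [35, 38, 60]
pop() → 35: heap contents = [38, 60]

Answer: 38 60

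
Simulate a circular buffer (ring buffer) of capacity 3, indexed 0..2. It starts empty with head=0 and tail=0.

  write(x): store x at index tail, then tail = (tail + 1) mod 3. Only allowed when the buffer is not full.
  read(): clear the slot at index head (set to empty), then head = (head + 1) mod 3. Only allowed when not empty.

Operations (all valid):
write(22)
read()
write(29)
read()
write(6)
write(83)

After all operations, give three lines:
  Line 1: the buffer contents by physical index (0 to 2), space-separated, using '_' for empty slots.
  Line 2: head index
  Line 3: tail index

Answer: 83 _ 6
2
1

Derivation:
write(22): buf=[22 _ _], head=0, tail=1, size=1
read(): buf=[_ _ _], head=1, tail=1, size=0
write(29): buf=[_ 29 _], head=1, tail=2, size=1
read(): buf=[_ _ _], head=2, tail=2, size=0
write(6): buf=[_ _ 6], head=2, tail=0, size=1
write(83): buf=[83 _ 6], head=2, tail=1, size=2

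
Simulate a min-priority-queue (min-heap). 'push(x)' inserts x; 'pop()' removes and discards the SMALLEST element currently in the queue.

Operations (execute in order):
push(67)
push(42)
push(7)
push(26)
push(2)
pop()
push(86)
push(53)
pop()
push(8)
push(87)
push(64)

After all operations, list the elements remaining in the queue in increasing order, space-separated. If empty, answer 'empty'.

Answer: 8 26 42 53 64 67 86 87

Derivation:
push(67): heap contents = [67]
push(42): heap contents = [42, 67]
push(7): heap contents = [7, 42, 67]
push(26): heap contents = [7, 26, 42, 67]
push(2): heap contents = [2, 7, 26, 42, 67]
pop() → 2: heap contents = [7, 26, 42, 67]
push(86): heap contents = [7, 26, 42, 67, 86]
push(53): heap contents = [7, 26, 42, 53, 67, 86]
pop() → 7: heap contents = [26, 42, 53, 67, 86]
push(8): heap contents = [8, 26, 42, 53, 67, 86]
push(87): heap contents = [8, 26, 42, 53, 67, 86, 87]
push(64): heap contents = [8, 26, 42, 53, 64, 67, 86, 87]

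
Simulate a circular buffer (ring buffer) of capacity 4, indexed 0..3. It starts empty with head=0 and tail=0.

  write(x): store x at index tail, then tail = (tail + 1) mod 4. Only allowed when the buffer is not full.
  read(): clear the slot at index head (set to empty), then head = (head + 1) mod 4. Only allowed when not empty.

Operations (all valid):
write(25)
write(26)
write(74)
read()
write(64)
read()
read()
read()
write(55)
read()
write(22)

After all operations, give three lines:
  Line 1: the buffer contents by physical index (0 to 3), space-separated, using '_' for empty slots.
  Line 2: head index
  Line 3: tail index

write(25): buf=[25 _ _ _], head=0, tail=1, size=1
write(26): buf=[25 26 _ _], head=0, tail=2, size=2
write(74): buf=[25 26 74 _], head=0, tail=3, size=3
read(): buf=[_ 26 74 _], head=1, tail=3, size=2
write(64): buf=[_ 26 74 64], head=1, tail=0, size=3
read(): buf=[_ _ 74 64], head=2, tail=0, size=2
read(): buf=[_ _ _ 64], head=3, tail=0, size=1
read(): buf=[_ _ _ _], head=0, tail=0, size=0
write(55): buf=[55 _ _ _], head=0, tail=1, size=1
read(): buf=[_ _ _ _], head=1, tail=1, size=0
write(22): buf=[_ 22 _ _], head=1, tail=2, size=1

Answer: _ 22 _ _
1
2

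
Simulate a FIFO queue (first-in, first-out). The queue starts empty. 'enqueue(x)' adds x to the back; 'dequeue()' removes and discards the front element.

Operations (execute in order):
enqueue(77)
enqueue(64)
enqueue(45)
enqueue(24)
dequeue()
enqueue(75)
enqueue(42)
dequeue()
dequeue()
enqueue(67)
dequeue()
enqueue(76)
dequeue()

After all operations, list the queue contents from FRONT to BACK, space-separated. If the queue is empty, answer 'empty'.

Answer: 42 67 76

Derivation:
enqueue(77): [77]
enqueue(64): [77, 64]
enqueue(45): [77, 64, 45]
enqueue(24): [77, 64, 45, 24]
dequeue(): [64, 45, 24]
enqueue(75): [64, 45, 24, 75]
enqueue(42): [64, 45, 24, 75, 42]
dequeue(): [45, 24, 75, 42]
dequeue(): [24, 75, 42]
enqueue(67): [24, 75, 42, 67]
dequeue(): [75, 42, 67]
enqueue(76): [75, 42, 67, 76]
dequeue(): [42, 67, 76]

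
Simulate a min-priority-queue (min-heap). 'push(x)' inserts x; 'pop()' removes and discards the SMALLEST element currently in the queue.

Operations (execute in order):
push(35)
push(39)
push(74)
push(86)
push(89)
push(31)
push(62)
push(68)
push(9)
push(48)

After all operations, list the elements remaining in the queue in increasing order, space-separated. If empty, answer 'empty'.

push(35): heap contents = [35]
push(39): heap contents = [35, 39]
push(74): heap contents = [35, 39, 74]
push(86): heap contents = [35, 39, 74, 86]
push(89): heap contents = [35, 39, 74, 86, 89]
push(31): heap contents = [31, 35, 39, 74, 86, 89]
push(62): heap contents = [31, 35, 39, 62, 74, 86, 89]
push(68): heap contents = [31, 35, 39, 62, 68, 74, 86, 89]
push(9): heap contents = [9, 31, 35, 39, 62, 68, 74, 86, 89]
push(48): heap contents = [9, 31, 35, 39, 48, 62, 68, 74, 86, 89]

Answer: 9 31 35 39 48 62 68 74 86 89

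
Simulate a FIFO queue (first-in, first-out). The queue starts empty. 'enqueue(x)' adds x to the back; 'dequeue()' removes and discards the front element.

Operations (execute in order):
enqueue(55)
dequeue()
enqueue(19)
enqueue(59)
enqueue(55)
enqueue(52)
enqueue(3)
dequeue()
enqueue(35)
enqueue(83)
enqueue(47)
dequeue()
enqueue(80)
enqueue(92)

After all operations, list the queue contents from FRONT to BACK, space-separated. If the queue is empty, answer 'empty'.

enqueue(55): [55]
dequeue(): []
enqueue(19): [19]
enqueue(59): [19, 59]
enqueue(55): [19, 59, 55]
enqueue(52): [19, 59, 55, 52]
enqueue(3): [19, 59, 55, 52, 3]
dequeue(): [59, 55, 52, 3]
enqueue(35): [59, 55, 52, 3, 35]
enqueue(83): [59, 55, 52, 3, 35, 83]
enqueue(47): [59, 55, 52, 3, 35, 83, 47]
dequeue(): [55, 52, 3, 35, 83, 47]
enqueue(80): [55, 52, 3, 35, 83, 47, 80]
enqueue(92): [55, 52, 3, 35, 83, 47, 80, 92]

Answer: 55 52 3 35 83 47 80 92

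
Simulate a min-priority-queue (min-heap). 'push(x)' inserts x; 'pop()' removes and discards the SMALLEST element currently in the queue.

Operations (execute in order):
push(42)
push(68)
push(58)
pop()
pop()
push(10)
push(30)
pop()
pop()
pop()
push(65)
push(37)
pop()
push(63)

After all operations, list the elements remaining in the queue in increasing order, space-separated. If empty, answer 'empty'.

push(42): heap contents = [42]
push(68): heap contents = [42, 68]
push(58): heap contents = [42, 58, 68]
pop() → 42: heap contents = [58, 68]
pop() → 58: heap contents = [68]
push(10): heap contents = [10, 68]
push(30): heap contents = [10, 30, 68]
pop() → 10: heap contents = [30, 68]
pop() → 30: heap contents = [68]
pop() → 68: heap contents = []
push(65): heap contents = [65]
push(37): heap contents = [37, 65]
pop() → 37: heap contents = [65]
push(63): heap contents = [63, 65]

Answer: 63 65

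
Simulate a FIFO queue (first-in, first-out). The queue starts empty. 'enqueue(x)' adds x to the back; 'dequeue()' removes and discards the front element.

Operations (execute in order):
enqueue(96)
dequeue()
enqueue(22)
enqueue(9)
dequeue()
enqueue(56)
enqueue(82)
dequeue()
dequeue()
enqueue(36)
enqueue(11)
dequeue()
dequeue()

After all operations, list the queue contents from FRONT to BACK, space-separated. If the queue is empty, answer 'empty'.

enqueue(96): [96]
dequeue(): []
enqueue(22): [22]
enqueue(9): [22, 9]
dequeue(): [9]
enqueue(56): [9, 56]
enqueue(82): [9, 56, 82]
dequeue(): [56, 82]
dequeue(): [82]
enqueue(36): [82, 36]
enqueue(11): [82, 36, 11]
dequeue(): [36, 11]
dequeue(): [11]

Answer: 11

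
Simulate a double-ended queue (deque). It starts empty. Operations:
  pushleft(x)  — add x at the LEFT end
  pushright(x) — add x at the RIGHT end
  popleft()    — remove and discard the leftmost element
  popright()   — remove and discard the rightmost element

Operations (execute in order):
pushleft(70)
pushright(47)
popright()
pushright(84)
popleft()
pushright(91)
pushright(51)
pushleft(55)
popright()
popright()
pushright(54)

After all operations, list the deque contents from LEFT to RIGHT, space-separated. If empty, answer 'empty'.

Answer: 55 84 54

Derivation:
pushleft(70): [70]
pushright(47): [70, 47]
popright(): [70]
pushright(84): [70, 84]
popleft(): [84]
pushright(91): [84, 91]
pushright(51): [84, 91, 51]
pushleft(55): [55, 84, 91, 51]
popright(): [55, 84, 91]
popright(): [55, 84]
pushright(54): [55, 84, 54]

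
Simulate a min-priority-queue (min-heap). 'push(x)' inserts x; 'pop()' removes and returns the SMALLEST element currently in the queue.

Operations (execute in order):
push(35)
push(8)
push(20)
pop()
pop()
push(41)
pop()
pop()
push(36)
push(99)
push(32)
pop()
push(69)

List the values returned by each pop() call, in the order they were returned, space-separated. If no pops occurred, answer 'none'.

push(35): heap contents = [35]
push(8): heap contents = [8, 35]
push(20): heap contents = [8, 20, 35]
pop() → 8: heap contents = [20, 35]
pop() → 20: heap contents = [35]
push(41): heap contents = [35, 41]
pop() → 35: heap contents = [41]
pop() → 41: heap contents = []
push(36): heap contents = [36]
push(99): heap contents = [36, 99]
push(32): heap contents = [32, 36, 99]
pop() → 32: heap contents = [36, 99]
push(69): heap contents = [36, 69, 99]

Answer: 8 20 35 41 32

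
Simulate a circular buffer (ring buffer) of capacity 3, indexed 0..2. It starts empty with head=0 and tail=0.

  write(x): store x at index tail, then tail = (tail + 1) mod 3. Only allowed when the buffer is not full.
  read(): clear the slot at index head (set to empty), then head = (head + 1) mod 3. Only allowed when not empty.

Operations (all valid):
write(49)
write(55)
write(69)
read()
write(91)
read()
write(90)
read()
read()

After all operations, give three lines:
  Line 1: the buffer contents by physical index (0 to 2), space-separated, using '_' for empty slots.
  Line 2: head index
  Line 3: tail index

write(49): buf=[49 _ _], head=0, tail=1, size=1
write(55): buf=[49 55 _], head=0, tail=2, size=2
write(69): buf=[49 55 69], head=0, tail=0, size=3
read(): buf=[_ 55 69], head=1, tail=0, size=2
write(91): buf=[91 55 69], head=1, tail=1, size=3
read(): buf=[91 _ 69], head=2, tail=1, size=2
write(90): buf=[91 90 69], head=2, tail=2, size=3
read(): buf=[91 90 _], head=0, tail=2, size=2
read(): buf=[_ 90 _], head=1, tail=2, size=1

Answer: _ 90 _
1
2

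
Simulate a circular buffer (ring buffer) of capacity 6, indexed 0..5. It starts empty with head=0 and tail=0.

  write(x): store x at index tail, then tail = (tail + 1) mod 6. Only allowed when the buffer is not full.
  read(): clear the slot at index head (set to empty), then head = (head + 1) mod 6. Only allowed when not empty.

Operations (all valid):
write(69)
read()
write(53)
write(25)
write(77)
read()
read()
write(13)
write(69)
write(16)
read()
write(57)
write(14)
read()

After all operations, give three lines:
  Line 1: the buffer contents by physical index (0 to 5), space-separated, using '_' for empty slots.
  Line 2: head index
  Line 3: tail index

Answer: 16 57 14 _ _ 69
5
3

Derivation:
write(69): buf=[69 _ _ _ _ _], head=0, tail=1, size=1
read(): buf=[_ _ _ _ _ _], head=1, tail=1, size=0
write(53): buf=[_ 53 _ _ _ _], head=1, tail=2, size=1
write(25): buf=[_ 53 25 _ _ _], head=1, tail=3, size=2
write(77): buf=[_ 53 25 77 _ _], head=1, tail=4, size=3
read(): buf=[_ _ 25 77 _ _], head=2, tail=4, size=2
read(): buf=[_ _ _ 77 _ _], head=3, tail=4, size=1
write(13): buf=[_ _ _ 77 13 _], head=3, tail=5, size=2
write(69): buf=[_ _ _ 77 13 69], head=3, tail=0, size=3
write(16): buf=[16 _ _ 77 13 69], head=3, tail=1, size=4
read(): buf=[16 _ _ _ 13 69], head=4, tail=1, size=3
write(57): buf=[16 57 _ _ 13 69], head=4, tail=2, size=4
write(14): buf=[16 57 14 _ 13 69], head=4, tail=3, size=5
read(): buf=[16 57 14 _ _ 69], head=5, tail=3, size=4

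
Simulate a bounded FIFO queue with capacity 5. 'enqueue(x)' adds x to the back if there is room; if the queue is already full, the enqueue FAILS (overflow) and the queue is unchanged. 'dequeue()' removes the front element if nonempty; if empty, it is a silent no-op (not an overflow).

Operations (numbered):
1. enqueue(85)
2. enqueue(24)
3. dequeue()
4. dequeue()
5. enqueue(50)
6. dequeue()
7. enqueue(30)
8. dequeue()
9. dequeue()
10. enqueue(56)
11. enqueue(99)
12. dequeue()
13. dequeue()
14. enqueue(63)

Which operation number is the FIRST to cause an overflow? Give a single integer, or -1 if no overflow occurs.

Answer: -1

Derivation:
1. enqueue(85): size=1
2. enqueue(24): size=2
3. dequeue(): size=1
4. dequeue(): size=0
5. enqueue(50): size=1
6. dequeue(): size=0
7. enqueue(30): size=1
8. dequeue(): size=0
9. dequeue(): empty, no-op, size=0
10. enqueue(56): size=1
11. enqueue(99): size=2
12. dequeue(): size=1
13. dequeue(): size=0
14. enqueue(63): size=1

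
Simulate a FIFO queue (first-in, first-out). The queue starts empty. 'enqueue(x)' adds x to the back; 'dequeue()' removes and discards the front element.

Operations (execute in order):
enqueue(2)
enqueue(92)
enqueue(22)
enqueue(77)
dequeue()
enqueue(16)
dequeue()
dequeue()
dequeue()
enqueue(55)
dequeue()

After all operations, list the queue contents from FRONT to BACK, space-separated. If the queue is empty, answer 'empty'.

Answer: 55

Derivation:
enqueue(2): [2]
enqueue(92): [2, 92]
enqueue(22): [2, 92, 22]
enqueue(77): [2, 92, 22, 77]
dequeue(): [92, 22, 77]
enqueue(16): [92, 22, 77, 16]
dequeue(): [22, 77, 16]
dequeue(): [77, 16]
dequeue(): [16]
enqueue(55): [16, 55]
dequeue(): [55]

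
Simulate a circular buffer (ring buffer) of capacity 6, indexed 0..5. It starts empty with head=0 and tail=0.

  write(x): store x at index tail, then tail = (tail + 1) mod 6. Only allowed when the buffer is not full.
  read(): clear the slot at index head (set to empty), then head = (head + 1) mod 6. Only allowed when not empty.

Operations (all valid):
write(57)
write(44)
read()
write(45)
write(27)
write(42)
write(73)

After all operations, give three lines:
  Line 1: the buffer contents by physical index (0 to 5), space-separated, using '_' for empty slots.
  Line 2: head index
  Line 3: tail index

Answer: _ 44 45 27 42 73
1
0

Derivation:
write(57): buf=[57 _ _ _ _ _], head=0, tail=1, size=1
write(44): buf=[57 44 _ _ _ _], head=0, tail=2, size=2
read(): buf=[_ 44 _ _ _ _], head=1, tail=2, size=1
write(45): buf=[_ 44 45 _ _ _], head=1, tail=3, size=2
write(27): buf=[_ 44 45 27 _ _], head=1, tail=4, size=3
write(42): buf=[_ 44 45 27 42 _], head=1, tail=5, size=4
write(73): buf=[_ 44 45 27 42 73], head=1, tail=0, size=5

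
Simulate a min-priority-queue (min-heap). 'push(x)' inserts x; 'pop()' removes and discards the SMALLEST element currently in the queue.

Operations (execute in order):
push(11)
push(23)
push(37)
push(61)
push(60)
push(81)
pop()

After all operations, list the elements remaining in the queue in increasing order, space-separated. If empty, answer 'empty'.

Answer: 23 37 60 61 81

Derivation:
push(11): heap contents = [11]
push(23): heap contents = [11, 23]
push(37): heap contents = [11, 23, 37]
push(61): heap contents = [11, 23, 37, 61]
push(60): heap contents = [11, 23, 37, 60, 61]
push(81): heap contents = [11, 23, 37, 60, 61, 81]
pop() → 11: heap contents = [23, 37, 60, 61, 81]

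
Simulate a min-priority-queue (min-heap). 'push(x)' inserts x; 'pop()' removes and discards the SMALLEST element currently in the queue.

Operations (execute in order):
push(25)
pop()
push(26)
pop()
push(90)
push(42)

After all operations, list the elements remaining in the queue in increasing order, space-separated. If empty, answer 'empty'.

push(25): heap contents = [25]
pop() → 25: heap contents = []
push(26): heap contents = [26]
pop() → 26: heap contents = []
push(90): heap contents = [90]
push(42): heap contents = [42, 90]

Answer: 42 90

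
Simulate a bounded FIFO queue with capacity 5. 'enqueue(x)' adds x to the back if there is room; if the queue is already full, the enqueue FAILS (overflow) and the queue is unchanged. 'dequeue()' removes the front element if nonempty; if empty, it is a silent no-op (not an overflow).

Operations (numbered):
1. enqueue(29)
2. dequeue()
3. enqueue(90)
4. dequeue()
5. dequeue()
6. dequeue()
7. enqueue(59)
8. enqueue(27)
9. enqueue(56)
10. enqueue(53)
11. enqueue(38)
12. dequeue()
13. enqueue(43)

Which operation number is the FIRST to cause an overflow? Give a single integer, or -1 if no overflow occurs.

Answer: -1

Derivation:
1. enqueue(29): size=1
2. dequeue(): size=0
3. enqueue(90): size=1
4. dequeue(): size=0
5. dequeue(): empty, no-op, size=0
6. dequeue(): empty, no-op, size=0
7. enqueue(59): size=1
8. enqueue(27): size=2
9. enqueue(56): size=3
10. enqueue(53): size=4
11. enqueue(38): size=5
12. dequeue(): size=4
13. enqueue(43): size=5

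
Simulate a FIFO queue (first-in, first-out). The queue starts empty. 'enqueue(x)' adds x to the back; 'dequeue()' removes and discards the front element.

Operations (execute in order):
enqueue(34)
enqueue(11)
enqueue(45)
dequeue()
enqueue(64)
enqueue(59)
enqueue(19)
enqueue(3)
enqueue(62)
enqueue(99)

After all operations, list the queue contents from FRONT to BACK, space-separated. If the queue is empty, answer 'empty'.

enqueue(34): [34]
enqueue(11): [34, 11]
enqueue(45): [34, 11, 45]
dequeue(): [11, 45]
enqueue(64): [11, 45, 64]
enqueue(59): [11, 45, 64, 59]
enqueue(19): [11, 45, 64, 59, 19]
enqueue(3): [11, 45, 64, 59, 19, 3]
enqueue(62): [11, 45, 64, 59, 19, 3, 62]
enqueue(99): [11, 45, 64, 59, 19, 3, 62, 99]

Answer: 11 45 64 59 19 3 62 99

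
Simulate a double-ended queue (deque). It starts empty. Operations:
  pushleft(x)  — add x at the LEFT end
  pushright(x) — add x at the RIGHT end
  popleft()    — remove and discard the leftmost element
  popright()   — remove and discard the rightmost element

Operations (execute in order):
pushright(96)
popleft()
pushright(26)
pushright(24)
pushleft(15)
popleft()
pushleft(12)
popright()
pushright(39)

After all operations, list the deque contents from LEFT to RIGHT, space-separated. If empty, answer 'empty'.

pushright(96): [96]
popleft(): []
pushright(26): [26]
pushright(24): [26, 24]
pushleft(15): [15, 26, 24]
popleft(): [26, 24]
pushleft(12): [12, 26, 24]
popright(): [12, 26]
pushright(39): [12, 26, 39]

Answer: 12 26 39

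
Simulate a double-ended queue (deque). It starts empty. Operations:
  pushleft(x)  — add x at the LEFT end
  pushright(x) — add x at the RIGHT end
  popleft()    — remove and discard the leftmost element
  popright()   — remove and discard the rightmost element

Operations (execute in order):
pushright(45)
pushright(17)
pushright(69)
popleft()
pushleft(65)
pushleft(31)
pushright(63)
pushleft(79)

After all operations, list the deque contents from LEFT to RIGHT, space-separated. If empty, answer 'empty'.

Answer: 79 31 65 17 69 63

Derivation:
pushright(45): [45]
pushright(17): [45, 17]
pushright(69): [45, 17, 69]
popleft(): [17, 69]
pushleft(65): [65, 17, 69]
pushleft(31): [31, 65, 17, 69]
pushright(63): [31, 65, 17, 69, 63]
pushleft(79): [79, 31, 65, 17, 69, 63]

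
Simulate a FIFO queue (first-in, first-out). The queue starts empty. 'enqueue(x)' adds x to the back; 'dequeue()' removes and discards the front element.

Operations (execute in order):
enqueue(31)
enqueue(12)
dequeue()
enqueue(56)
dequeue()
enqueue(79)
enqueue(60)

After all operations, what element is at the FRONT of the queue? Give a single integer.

Answer: 56

Derivation:
enqueue(31): queue = [31]
enqueue(12): queue = [31, 12]
dequeue(): queue = [12]
enqueue(56): queue = [12, 56]
dequeue(): queue = [56]
enqueue(79): queue = [56, 79]
enqueue(60): queue = [56, 79, 60]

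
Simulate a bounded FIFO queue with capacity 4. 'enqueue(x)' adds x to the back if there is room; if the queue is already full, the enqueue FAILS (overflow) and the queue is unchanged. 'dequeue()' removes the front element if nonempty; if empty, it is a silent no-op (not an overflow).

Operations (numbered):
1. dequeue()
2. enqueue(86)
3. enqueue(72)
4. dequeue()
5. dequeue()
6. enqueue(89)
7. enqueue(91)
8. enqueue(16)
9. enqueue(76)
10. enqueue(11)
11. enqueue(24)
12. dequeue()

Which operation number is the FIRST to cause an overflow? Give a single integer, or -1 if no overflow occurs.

1. dequeue(): empty, no-op, size=0
2. enqueue(86): size=1
3. enqueue(72): size=2
4. dequeue(): size=1
5. dequeue(): size=0
6. enqueue(89): size=1
7. enqueue(91): size=2
8. enqueue(16): size=3
9. enqueue(76): size=4
10. enqueue(11): size=4=cap → OVERFLOW (fail)
11. enqueue(24): size=4=cap → OVERFLOW (fail)
12. dequeue(): size=3

Answer: 10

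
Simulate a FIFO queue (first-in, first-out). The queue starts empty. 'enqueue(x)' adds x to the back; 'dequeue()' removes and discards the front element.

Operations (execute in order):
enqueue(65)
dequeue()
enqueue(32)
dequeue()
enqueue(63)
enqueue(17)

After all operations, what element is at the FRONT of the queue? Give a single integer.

Answer: 63

Derivation:
enqueue(65): queue = [65]
dequeue(): queue = []
enqueue(32): queue = [32]
dequeue(): queue = []
enqueue(63): queue = [63]
enqueue(17): queue = [63, 17]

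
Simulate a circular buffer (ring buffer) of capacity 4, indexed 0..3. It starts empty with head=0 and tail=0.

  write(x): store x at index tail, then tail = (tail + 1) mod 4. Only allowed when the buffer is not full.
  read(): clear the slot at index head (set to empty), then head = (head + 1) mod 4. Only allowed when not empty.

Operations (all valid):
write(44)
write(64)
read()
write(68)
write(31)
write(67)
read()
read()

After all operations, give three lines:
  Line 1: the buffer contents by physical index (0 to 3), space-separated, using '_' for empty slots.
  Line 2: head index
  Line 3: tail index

write(44): buf=[44 _ _ _], head=0, tail=1, size=1
write(64): buf=[44 64 _ _], head=0, tail=2, size=2
read(): buf=[_ 64 _ _], head=1, tail=2, size=1
write(68): buf=[_ 64 68 _], head=1, tail=3, size=2
write(31): buf=[_ 64 68 31], head=1, tail=0, size=3
write(67): buf=[67 64 68 31], head=1, tail=1, size=4
read(): buf=[67 _ 68 31], head=2, tail=1, size=3
read(): buf=[67 _ _ 31], head=3, tail=1, size=2

Answer: 67 _ _ 31
3
1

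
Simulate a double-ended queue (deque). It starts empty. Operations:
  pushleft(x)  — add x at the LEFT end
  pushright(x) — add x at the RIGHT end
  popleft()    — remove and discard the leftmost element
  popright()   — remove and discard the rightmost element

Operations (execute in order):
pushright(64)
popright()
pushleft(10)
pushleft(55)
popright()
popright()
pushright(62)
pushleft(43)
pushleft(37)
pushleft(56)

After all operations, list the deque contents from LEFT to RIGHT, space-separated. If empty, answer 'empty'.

Answer: 56 37 43 62

Derivation:
pushright(64): [64]
popright(): []
pushleft(10): [10]
pushleft(55): [55, 10]
popright(): [55]
popright(): []
pushright(62): [62]
pushleft(43): [43, 62]
pushleft(37): [37, 43, 62]
pushleft(56): [56, 37, 43, 62]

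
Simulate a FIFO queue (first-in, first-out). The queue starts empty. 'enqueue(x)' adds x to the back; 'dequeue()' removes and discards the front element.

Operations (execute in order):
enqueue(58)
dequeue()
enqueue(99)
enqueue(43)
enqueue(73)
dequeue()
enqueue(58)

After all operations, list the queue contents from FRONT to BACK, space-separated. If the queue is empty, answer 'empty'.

Answer: 43 73 58

Derivation:
enqueue(58): [58]
dequeue(): []
enqueue(99): [99]
enqueue(43): [99, 43]
enqueue(73): [99, 43, 73]
dequeue(): [43, 73]
enqueue(58): [43, 73, 58]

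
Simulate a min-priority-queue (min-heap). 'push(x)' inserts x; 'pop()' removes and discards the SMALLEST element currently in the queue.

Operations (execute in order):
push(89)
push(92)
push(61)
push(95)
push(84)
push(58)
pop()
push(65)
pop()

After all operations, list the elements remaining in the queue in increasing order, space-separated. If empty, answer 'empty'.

push(89): heap contents = [89]
push(92): heap contents = [89, 92]
push(61): heap contents = [61, 89, 92]
push(95): heap contents = [61, 89, 92, 95]
push(84): heap contents = [61, 84, 89, 92, 95]
push(58): heap contents = [58, 61, 84, 89, 92, 95]
pop() → 58: heap contents = [61, 84, 89, 92, 95]
push(65): heap contents = [61, 65, 84, 89, 92, 95]
pop() → 61: heap contents = [65, 84, 89, 92, 95]

Answer: 65 84 89 92 95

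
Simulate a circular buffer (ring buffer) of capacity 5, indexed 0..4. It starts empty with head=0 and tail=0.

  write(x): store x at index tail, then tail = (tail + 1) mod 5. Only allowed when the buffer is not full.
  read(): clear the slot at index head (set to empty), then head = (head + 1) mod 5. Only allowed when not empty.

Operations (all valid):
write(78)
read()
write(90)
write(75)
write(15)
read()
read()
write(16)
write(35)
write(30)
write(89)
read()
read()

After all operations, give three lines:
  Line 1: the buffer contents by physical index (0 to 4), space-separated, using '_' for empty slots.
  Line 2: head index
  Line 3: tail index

write(78): buf=[78 _ _ _ _], head=0, tail=1, size=1
read(): buf=[_ _ _ _ _], head=1, tail=1, size=0
write(90): buf=[_ 90 _ _ _], head=1, tail=2, size=1
write(75): buf=[_ 90 75 _ _], head=1, tail=3, size=2
write(15): buf=[_ 90 75 15 _], head=1, tail=4, size=3
read(): buf=[_ _ 75 15 _], head=2, tail=4, size=2
read(): buf=[_ _ _ 15 _], head=3, tail=4, size=1
write(16): buf=[_ _ _ 15 16], head=3, tail=0, size=2
write(35): buf=[35 _ _ 15 16], head=3, tail=1, size=3
write(30): buf=[35 30 _ 15 16], head=3, tail=2, size=4
write(89): buf=[35 30 89 15 16], head=3, tail=3, size=5
read(): buf=[35 30 89 _ 16], head=4, tail=3, size=4
read(): buf=[35 30 89 _ _], head=0, tail=3, size=3

Answer: 35 30 89 _ _
0
3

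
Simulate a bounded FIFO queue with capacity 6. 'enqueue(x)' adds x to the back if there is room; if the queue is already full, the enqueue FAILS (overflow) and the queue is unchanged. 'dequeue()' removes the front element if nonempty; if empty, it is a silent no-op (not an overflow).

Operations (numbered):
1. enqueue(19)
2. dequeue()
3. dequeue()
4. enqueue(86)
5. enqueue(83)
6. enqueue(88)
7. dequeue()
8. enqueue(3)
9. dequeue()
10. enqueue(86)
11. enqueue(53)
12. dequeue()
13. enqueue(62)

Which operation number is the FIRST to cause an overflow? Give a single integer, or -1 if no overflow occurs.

Answer: -1

Derivation:
1. enqueue(19): size=1
2. dequeue(): size=0
3. dequeue(): empty, no-op, size=0
4. enqueue(86): size=1
5. enqueue(83): size=2
6. enqueue(88): size=3
7. dequeue(): size=2
8. enqueue(3): size=3
9. dequeue(): size=2
10. enqueue(86): size=3
11. enqueue(53): size=4
12. dequeue(): size=3
13. enqueue(62): size=4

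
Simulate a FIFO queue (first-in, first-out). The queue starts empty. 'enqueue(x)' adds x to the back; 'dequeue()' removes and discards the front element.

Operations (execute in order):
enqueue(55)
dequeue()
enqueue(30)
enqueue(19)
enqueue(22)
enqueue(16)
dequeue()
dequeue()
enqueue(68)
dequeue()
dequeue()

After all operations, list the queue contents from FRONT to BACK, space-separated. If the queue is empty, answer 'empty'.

Answer: 68

Derivation:
enqueue(55): [55]
dequeue(): []
enqueue(30): [30]
enqueue(19): [30, 19]
enqueue(22): [30, 19, 22]
enqueue(16): [30, 19, 22, 16]
dequeue(): [19, 22, 16]
dequeue(): [22, 16]
enqueue(68): [22, 16, 68]
dequeue(): [16, 68]
dequeue(): [68]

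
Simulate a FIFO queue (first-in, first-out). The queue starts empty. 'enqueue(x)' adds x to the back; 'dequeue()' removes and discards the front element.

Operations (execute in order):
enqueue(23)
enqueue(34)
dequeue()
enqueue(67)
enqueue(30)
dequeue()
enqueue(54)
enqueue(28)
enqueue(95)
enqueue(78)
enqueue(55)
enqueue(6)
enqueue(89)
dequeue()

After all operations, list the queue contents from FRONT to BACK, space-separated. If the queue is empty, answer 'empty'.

Answer: 30 54 28 95 78 55 6 89

Derivation:
enqueue(23): [23]
enqueue(34): [23, 34]
dequeue(): [34]
enqueue(67): [34, 67]
enqueue(30): [34, 67, 30]
dequeue(): [67, 30]
enqueue(54): [67, 30, 54]
enqueue(28): [67, 30, 54, 28]
enqueue(95): [67, 30, 54, 28, 95]
enqueue(78): [67, 30, 54, 28, 95, 78]
enqueue(55): [67, 30, 54, 28, 95, 78, 55]
enqueue(6): [67, 30, 54, 28, 95, 78, 55, 6]
enqueue(89): [67, 30, 54, 28, 95, 78, 55, 6, 89]
dequeue(): [30, 54, 28, 95, 78, 55, 6, 89]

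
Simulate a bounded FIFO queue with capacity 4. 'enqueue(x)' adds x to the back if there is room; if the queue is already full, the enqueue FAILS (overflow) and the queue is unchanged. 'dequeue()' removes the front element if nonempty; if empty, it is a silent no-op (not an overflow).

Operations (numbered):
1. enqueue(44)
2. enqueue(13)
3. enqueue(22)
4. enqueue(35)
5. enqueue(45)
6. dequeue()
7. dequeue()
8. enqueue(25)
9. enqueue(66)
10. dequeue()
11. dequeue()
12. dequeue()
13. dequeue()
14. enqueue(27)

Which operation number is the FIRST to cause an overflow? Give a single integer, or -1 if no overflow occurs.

Answer: 5

Derivation:
1. enqueue(44): size=1
2. enqueue(13): size=2
3. enqueue(22): size=3
4. enqueue(35): size=4
5. enqueue(45): size=4=cap → OVERFLOW (fail)
6. dequeue(): size=3
7. dequeue(): size=2
8. enqueue(25): size=3
9. enqueue(66): size=4
10. dequeue(): size=3
11. dequeue(): size=2
12. dequeue(): size=1
13. dequeue(): size=0
14. enqueue(27): size=1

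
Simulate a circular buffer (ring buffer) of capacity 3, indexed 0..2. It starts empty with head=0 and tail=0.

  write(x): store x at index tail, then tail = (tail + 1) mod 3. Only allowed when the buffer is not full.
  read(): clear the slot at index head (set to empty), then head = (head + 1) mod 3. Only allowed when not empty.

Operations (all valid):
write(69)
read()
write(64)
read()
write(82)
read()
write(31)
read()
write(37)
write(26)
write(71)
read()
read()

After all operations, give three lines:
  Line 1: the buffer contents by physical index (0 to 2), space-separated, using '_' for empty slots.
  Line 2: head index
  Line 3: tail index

Answer: 71 _ _
0
1

Derivation:
write(69): buf=[69 _ _], head=0, tail=1, size=1
read(): buf=[_ _ _], head=1, tail=1, size=0
write(64): buf=[_ 64 _], head=1, tail=2, size=1
read(): buf=[_ _ _], head=2, tail=2, size=0
write(82): buf=[_ _ 82], head=2, tail=0, size=1
read(): buf=[_ _ _], head=0, tail=0, size=0
write(31): buf=[31 _ _], head=0, tail=1, size=1
read(): buf=[_ _ _], head=1, tail=1, size=0
write(37): buf=[_ 37 _], head=1, tail=2, size=1
write(26): buf=[_ 37 26], head=1, tail=0, size=2
write(71): buf=[71 37 26], head=1, tail=1, size=3
read(): buf=[71 _ 26], head=2, tail=1, size=2
read(): buf=[71 _ _], head=0, tail=1, size=1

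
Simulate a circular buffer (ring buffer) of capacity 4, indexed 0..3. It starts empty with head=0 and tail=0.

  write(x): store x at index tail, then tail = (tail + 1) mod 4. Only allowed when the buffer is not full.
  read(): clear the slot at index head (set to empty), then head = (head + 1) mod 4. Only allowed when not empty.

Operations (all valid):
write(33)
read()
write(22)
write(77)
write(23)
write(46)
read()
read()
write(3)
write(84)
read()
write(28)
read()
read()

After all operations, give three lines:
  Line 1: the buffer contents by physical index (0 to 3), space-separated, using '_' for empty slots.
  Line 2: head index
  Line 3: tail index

write(33): buf=[33 _ _ _], head=0, tail=1, size=1
read(): buf=[_ _ _ _], head=1, tail=1, size=0
write(22): buf=[_ 22 _ _], head=1, tail=2, size=1
write(77): buf=[_ 22 77 _], head=1, tail=3, size=2
write(23): buf=[_ 22 77 23], head=1, tail=0, size=3
write(46): buf=[46 22 77 23], head=1, tail=1, size=4
read(): buf=[46 _ 77 23], head=2, tail=1, size=3
read(): buf=[46 _ _ 23], head=3, tail=1, size=2
write(3): buf=[46 3 _ 23], head=3, tail=2, size=3
write(84): buf=[46 3 84 23], head=3, tail=3, size=4
read(): buf=[46 3 84 _], head=0, tail=3, size=3
write(28): buf=[46 3 84 28], head=0, tail=0, size=4
read(): buf=[_ 3 84 28], head=1, tail=0, size=3
read(): buf=[_ _ 84 28], head=2, tail=0, size=2

Answer: _ _ 84 28
2
0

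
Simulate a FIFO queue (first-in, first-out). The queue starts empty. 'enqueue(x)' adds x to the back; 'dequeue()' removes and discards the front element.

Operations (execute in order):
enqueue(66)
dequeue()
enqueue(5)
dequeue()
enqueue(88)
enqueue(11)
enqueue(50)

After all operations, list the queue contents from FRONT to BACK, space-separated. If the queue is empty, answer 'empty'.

Answer: 88 11 50

Derivation:
enqueue(66): [66]
dequeue(): []
enqueue(5): [5]
dequeue(): []
enqueue(88): [88]
enqueue(11): [88, 11]
enqueue(50): [88, 11, 50]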